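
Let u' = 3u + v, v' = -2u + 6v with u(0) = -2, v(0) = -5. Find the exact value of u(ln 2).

A = [[3,1],[-2,6]]; eigenvalues λ = 5, 4.
Eigenvectors: (-1,-2) for λ=5, (1,1) for λ=4.
From the initial condition, c_1 = 3, c_2 = 1.
u(ln 2) = (3)(2^5)(-1) + (1)(2^4)(1) = -80.

-80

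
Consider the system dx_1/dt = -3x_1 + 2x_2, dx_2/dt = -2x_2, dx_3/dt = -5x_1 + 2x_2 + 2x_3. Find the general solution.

Coefficient matrix A = [[-3, 2, 0], [0, -2, 0], [-5, 2, 2]].
det(A - λI) = 0 gives eigenvalues λ = 2, -2, -3.
For λ=2: eigenvector (0,0,1).
For λ=-2: eigenvector (2,1,2).
For λ=-3: eigenvector (1,0,1).
General solution: c_1e^(2t)(0,0,1) + c_2e^(-2t)(2,1,2) + c_3e^(-3t)(1,0,1).

x_1(t) = 2c_2e^(-2t) + c_3e^(-3t), x_2(t) = c_2e^(-2t), x_3(t) = c_1e^(2t) + 2c_2e^(-2t) + c_3e^(-3t)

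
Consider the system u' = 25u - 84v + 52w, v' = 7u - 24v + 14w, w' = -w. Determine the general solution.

u(t) = -2C_1e^(-t) + 4C_2e^(4t) - 3C_3e^(-3t), v(t) = C_2e^(4t) - C_3e^(-3t), w(t) = C_1e^(-t)

Coefficient matrix A = [[25, -84, 52], [7, -24, 14], [0, 0, -1]].
det(A - λI) = 0 gives eigenvalues λ = -1, 4, -3.
For λ=-1: eigenvector (-2,0,1).
For λ=4: eigenvector (4,1,0).
For λ=-3: eigenvector (-3,-1,0).
General solution: C_1e^(-t)(-2,0,1) + C_2e^(4t)(4,1,0) + C_3e^(-3t)(-3,-1,0).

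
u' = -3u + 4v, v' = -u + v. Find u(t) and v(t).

u(t) = 2c_1e^(-t) + 2c_2te^(-t) + c_2e^(-t), v(t) = c_1e^(-t) + c_2te^(-t) + c_2e^(-t)

Coefficient matrix A = [[-3, 4], [-1, 1]].
Characteristic polynomial det(A - λI) = λ^2 + 2λ + 1 = 0.
Single eigenvalue λ = -1 with algebraic multiplicity 2.
Eigenvector v = (2,1); generalized eigenvector w with (A-λI)w=v is (1,1).
General solution: e^(-t)[c_1·v + c_2·(t·v + w)].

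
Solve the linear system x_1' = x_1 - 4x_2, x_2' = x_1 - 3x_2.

Coefficient matrix A = [[1, -4], [1, -3]].
Characteristic polynomial det(A - λI) = λ^2 + 2λ + 1 = 0.
Single eigenvalue λ = -1 with algebraic multiplicity 2.
Eigenvector v = (2,1); generalized eigenvector w with (A-λI)w=v is (3,1).
General solution: e^(-t)[c_1·v + c_2·(t·v + w)].

x_1(t) = 2c_1e^(-t) + 2c_2te^(-t) + 3c_2e^(-t), x_2(t) = c_1e^(-t) + c_2te^(-t) + c_2e^(-t)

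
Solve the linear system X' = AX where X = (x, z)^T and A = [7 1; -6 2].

x(t) = c_1e^(5t) - c_2e^(4t), z(t) = -2c_1e^(5t) + 3c_2e^(4t)

Coefficient matrix A = [[7, 1], [-6, 2]].
Characteristic polynomial det(A - λI) = λ^2 - 9λ + 20 = 0.
Eigenvalues λ = 5, 4.
For λ=5: (A-λI) row 1 is [2, 1], so an eigenvector is (1, -2).
For λ=4: (A-λI) row 1 is [3, 1], so an eigenvector is (-1, 3).
General solution: c_1e^(5t)(1,-2) + c_2e^(4t)(-1,3).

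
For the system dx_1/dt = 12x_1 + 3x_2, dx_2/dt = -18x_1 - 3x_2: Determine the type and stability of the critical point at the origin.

unstable node

A = [[12,3],[-18,-3]]; det(A-λI) = λ^2 - 9λ + 18.
λ = 6, 3: both positive.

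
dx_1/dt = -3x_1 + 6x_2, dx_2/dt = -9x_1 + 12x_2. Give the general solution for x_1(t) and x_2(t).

x_1(t) = -2K_1e^(6t) - K_2e^(3t), x_2(t) = -3K_1e^(6t) - K_2e^(3t)

Coefficient matrix A = [[-3, 6], [-9, 12]].
Characteristic polynomial det(A - λI) = λ^2 - 9λ + 18 = 0.
Eigenvalues λ = 6, 3.
For λ=6: (A-λI) row 1 is [-9, 6], so an eigenvector is (-2, -3).
For λ=3: (A-λI) row 1 is [-6, 6], so an eigenvector is (-1, -1).
General solution: K_1e^(6t)(-2,-3) + K_2e^(3t)(-1,-1).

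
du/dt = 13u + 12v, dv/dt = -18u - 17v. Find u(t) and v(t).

u(t) = 2c_1e^(-5t) - c_2e^(t), v(t) = -3c_1e^(-5t) + c_2e^(t)

Coefficient matrix A = [[13, 12], [-18, -17]].
Characteristic polynomial det(A - λI) = λ^2 + 4λ - 5 = 0.
Eigenvalues λ = -5, 1.
For λ=-5: (A-λI) row 1 is [18, 12], so an eigenvector is (2, -3).
For λ=1: (A-λI) row 1 is [12, 12], so an eigenvector is (-1, 1).
General solution: c_1e^(-5t)(2,-3) + c_2e^(t)(-1,1).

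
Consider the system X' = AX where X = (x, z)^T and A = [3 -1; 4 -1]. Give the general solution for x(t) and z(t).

x(t) = -K_1e^(t) - K_2te^(t) - K_2e^(t), z(t) = -2K_1e^(t) - 2K_2te^(t) - K_2e^(t)

Coefficient matrix A = [[3, -1], [4, -1]].
Characteristic polynomial det(A - λI) = λ^2 - 2λ + 1 = 0.
Single eigenvalue λ = 1 with algebraic multiplicity 2.
Eigenvector v = (-1,-2); generalized eigenvector w with (A-λI)w=v is (-1,-1).
General solution: e^(t)[K_1·v + K_2·(t·v + w)].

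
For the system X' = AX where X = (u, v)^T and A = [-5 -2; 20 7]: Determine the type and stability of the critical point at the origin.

A = [[-5,-2],[20,7]]; det(A-λI) = λ^2 - 2λ + 5.
λ = 1 ± 2i: positive real part.

unstable spiral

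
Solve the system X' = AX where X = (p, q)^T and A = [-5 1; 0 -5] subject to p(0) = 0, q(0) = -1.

Coefficient matrix A = [[-5, 1], [0, -5]].
Characteristic polynomial det(A - λI) = λ^2 + 10λ + 25 = 0.
Single eigenvalue λ = -5 with algebraic multiplicity 2.
Eigenvector v = (-1,0); generalized eigenvector w with (A-λI)w=v is (2,-1).
General solution: e^(-5t)[C_1·v + C_2·(t·v + w)].
Applying p(0)=0, q(0)=-1 gives C_1=2, C_2=1.

p(t) = -te^(-5t), q(t) = -e^(-5t)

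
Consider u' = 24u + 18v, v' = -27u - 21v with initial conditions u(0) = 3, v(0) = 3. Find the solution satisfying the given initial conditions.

Coefficient matrix A = [[24, 18], [-27, -21]].
Characteristic polynomial det(A - λI) = λ^2 - 3λ - 18 = 0.
Eigenvalues λ = -3, 6.
For λ=-3: (A-λI) row 1 is [27, 18], so an eigenvector is (2, -3).
For λ=6: (A-λI) row 1 is [18, 18], so an eigenvector is (-1, 1).
General solution: C_1e^(-3t)(2,-3) + C_2e^(6t)(-1,1).
Applying u(0)=3, v(0)=3 gives C_1=-6, C_2=-15.

u(t) = 15e^(6t) - 12e^(-3t), v(t) = -15e^(6t) + 18e^(-3t)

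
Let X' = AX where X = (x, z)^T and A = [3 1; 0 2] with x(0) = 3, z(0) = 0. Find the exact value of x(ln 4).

192

A = [[3,1],[0,2]]; eigenvalues λ = 3, 2.
Eigenvectors: (-1,0) for λ=3, (1,-1) for λ=2.
From the initial condition, c_1 = -3, c_2 = 0.
x(ln 4) = (-3)(4^3)(-1) + (0)(4^2)(1) = 192.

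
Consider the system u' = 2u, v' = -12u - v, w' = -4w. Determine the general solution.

Coefficient matrix A = [[2, 0, 0], [-12, -1, 0], [0, 0, -4]].
det(A - λI) = 0 gives eigenvalues λ = -1, 2, -4.
For λ=-1: eigenvector (0,1,0).
For λ=2: eigenvector (1,-4,0).
For λ=-4: eigenvector (0,0,1).
General solution: c_1e^(-t)(0,1,0) + c_2e^(2t)(1,-4,0) + c_3e^(-4t)(0,0,1).

u(t) = c_2e^(2t), v(t) = c_1e^(-t) - 4c_2e^(2t), w(t) = c_3e^(-4t)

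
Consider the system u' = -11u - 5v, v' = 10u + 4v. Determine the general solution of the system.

u(t) = -C_1e^(-t) - C_2e^(-6t), v(t) = 2C_1e^(-t) + C_2e^(-6t)

Coefficient matrix A = [[-11, -5], [10, 4]].
Characteristic polynomial det(A - λI) = λ^2 + 7λ + 6 = 0.
Eigenvalues λ = -1, -6.
For λ=-1: (A-λI) row 1 is [-10, -5], so an eigenvector is (-1, 2).
For λ=-6: (A-λI) row 1 is [-5, -5], so an eigenvector is (-1, 1).
General solution: C_1e^(-t)(-1,2) + C_2e^(-6t)(-1,1).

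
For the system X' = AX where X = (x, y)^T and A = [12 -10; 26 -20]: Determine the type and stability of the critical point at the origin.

A = [[12,-10],[26,-20]]; det(A-λI) = λ^2 + 8λ + 20.
λ = -4 ± 2i: negative real part.

stable spiral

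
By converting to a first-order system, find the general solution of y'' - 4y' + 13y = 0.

y(t) = c_1e^(2t)cos(3t) + c_2e^(2t)sin(3t)

Let x_1 = y, x_2 = y'. Then x_1' = x_2 and x_2' = -13x_1 + 4x_2.
A = [[0,1],[-13,4]]; det(A-λI) = λ^2 - 4λ + 13.
Eigenvalues λ = 2 ± 3i.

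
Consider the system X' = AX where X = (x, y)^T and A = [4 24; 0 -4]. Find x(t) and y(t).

x(t) = -3K_1e^(-4t) - K_2e^(4t), y(t) = K_1e^(-4t)

Coefficient matrix A = [[4, 24], [0, -4]].
Characteristic polynomial det(A - λI) = λ^2 - 16 = 0.
Eigenvalues λ = -4, 4.
For λ=-4: (A-λI) row 1 is [8, 24], so an eigenvector is (-3, 1).
For λ=4: (A-λI) row 1 is [0, 24], so an eigenvector is (-1, 0).
General solution: K_1e^(-4t)(-3,1) + K_2e^(4t)(-1,0).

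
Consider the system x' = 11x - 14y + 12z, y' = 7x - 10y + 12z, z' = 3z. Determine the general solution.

Coefficient matrix A = [[11, -14, 12], [7, -10, 12], [0, 0, 3]].
det(A - λI) = 0 gives eigenvalues λ = 4, 3, -3.
For λ=4: eigenvector (2,1,0).
For λ=3: eigenvector (2,2,1).
For λ=-3: eigenvector (1,1,0).
General solution: K_1e^(4t)(2,1,0) + K_2e^(3t)(2,2,1) + K_3e^(-3t)(1,1,0).

x(t) = 2K_1e^(4t) + 2K_2e^(3t) + K_3e^(-3t), y(t) = K_1e^(4t) + 2K_2e^(3t) + K_3e^(-3t), z(t) = K_2e^(3t)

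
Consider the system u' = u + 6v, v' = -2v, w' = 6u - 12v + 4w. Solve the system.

u(t) = -C_1e^(t) + 2C_2e^(-2t), v(t) = -C_2e^(-2t), w(t) = 2C_1e^(t) - 4C_2e^(-2t) + C_3e^(4t)

Coefficient matrix A = [[1, 6, 0], [0, -2, 0], [6, -12, 4]].
det(A - λI) = 0 gives eigenvalues λ = 1, -2, 4.
For λ=1: eigenvector (-1,0,2).
For λ=-2: eigenvector (2,-1,-4).
For λ=4: eigenvector (0,0,1).
General solution: C_1e^(t)(-1,0,2) + C_2e^(-2t)(2,-1,-4) + C_3e^(4t)(0,0,1).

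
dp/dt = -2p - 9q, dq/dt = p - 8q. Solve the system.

Coefficient matrix A = [[-2, -9], [1, -8]].
Characteristic polynomial det(A - λI) = λ^2 + 10λ + 25 = 0.
Single eigenvalue λ = -5 with algebraic multiplicity 2.
Eigenvector v = (-3,-1); generalized eigenvector w with (A-λI)w=v is (-1,0).
General solution: e^(-5t)[C_1·v + C_2·(t·v + w)].

p(t) = -3C_1e^(-5t) - 3C_2te^(-5t) - C_2e^(-5t), q(t) = -C_1e^(-5t) - C_2te^(-5t)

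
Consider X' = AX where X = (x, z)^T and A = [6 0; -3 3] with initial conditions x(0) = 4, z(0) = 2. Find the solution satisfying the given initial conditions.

x(t) = 4e^(6t), z(t) = -4e^(6t) + 6e^(3t)

Coefficient matrix A = [[6, 0], [-3, 3]].
Characteristic polynomial det(A - λI) = λ^2 - 9λ + 18 = 0.
Eigenvalues λ = 6, 3.
For λ=6: (A-λI) row 2 is [-3, -3], so an eigenvector is (1, -1).
For λ=3: (A-λI) row 1 is [3, 0], so an eigenvector is (0, -1).
General solution: K_1e^(6t)(1,-1) + K_2e^(3t)(0,-1).
Applying x(0)=4, z(0)=2 gives K_1=4, K_2=-6.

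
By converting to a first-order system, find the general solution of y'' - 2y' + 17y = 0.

Let x_1 = y, x_2 = y'. Then x_1' = x_2 and x_2' = -17x_1 + 2x_2.
A = [[0,1],[-17,2]]; det(A-λI) = λ^2 - 2λ + 17.
Eigenvalues λ = 1 ± 4i.

y(t) = c_1e^(t)cos(4t) + c_2e^(t)sin(4t)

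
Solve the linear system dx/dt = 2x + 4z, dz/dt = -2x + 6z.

x(t) = -C_1e^(4t)sin(2t) + C_1e^(4t)cos(2t) + C_2e^(4t)sin(2t) + C_2e^(4t)cos(2t), z(t) = -C_1e^(4t)sin(2t) + C_2e^(4t)cos(2t)

Coefficient matrix A = [[2, 4], [-2, 6]].
Characteristic polynomial det(A - λI) = λ^2 - 8λ + 20 = 0.
Eigenvalues λ = 4 ± 2i (complex conjugate pair).
For λ=4+2i: an eigenvector is (1,0) - i(-1,-1) = (1 + i, 0 + i).
A real fundamental pair from Re and Im of e^((4+2i)t)v: X_1 = e^(4t)(cos(2t)·(1,0) + sin(2t)·(-1,-1)), X_2 = e^(4t)(sin(2t)·(1,0) - cos(2t)·(-1,-1)).
General solution: C_1X_1 + C_2X_2.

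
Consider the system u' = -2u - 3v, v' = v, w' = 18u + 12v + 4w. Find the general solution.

u(t) = K_1e^(-2t) - K_3e^(t), v(t) = K_3e^(t), w(t) = -3K_1e^(-2t) + K_2e^(4t) + 2K_3e^(t)

Coefficient matrix A = [[-2, -3, 0], [0, 1, 0], [18, 12, 4]].
det(A - λI) = 0 gives eigenvalues λ = -2, 4, 1.
For λ=-2: eigenvector (1,0,-3).
For λ=4: eigenvector (0,0,1).
For λ=1: eigenvector (-1,1,2).
General solution: K_1e^(-2t)(1,0,-3) + K_2e^(4t)(0,0,1) + K_3e^(t)(-1,1,2).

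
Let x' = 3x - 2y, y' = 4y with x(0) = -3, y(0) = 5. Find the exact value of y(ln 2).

80

A = [[3,-2],[0,4]]; eigenvalues λ = 3, 4.
Eigenvectors: (-1,0) for λ=3, (2,-1) for λ=4.
From the initial condition, c_1 = -7, c_2 = -5.
y(ln 2) = (-7)(2^3)(0) + (-5)(2^4)(-1) = 80.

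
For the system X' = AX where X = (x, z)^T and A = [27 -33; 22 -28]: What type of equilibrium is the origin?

saddle

A = [[27,-33],[22,-28]]; det(A-λI) = λ^2 + λ - 30.
λ = 5, -6: opposite signs.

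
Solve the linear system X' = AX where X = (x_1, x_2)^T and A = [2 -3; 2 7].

Coefficient matrix A = [[2, -3], [2, 7]].
Characteristic polynomial det(A - λI) = λ^2 - 9λ + 20 = 0.
Eigenvalues λ = 5, 4.
For λ=5: (A-λI) row 1 is [-3, -3], so an eigenvector is (1, -1).
For λ=4: (A-λI) row 1 is [-2, -3], so an eigenvector is (3, -2).
General solution: K_1e^(5t)(1,-1) + K_2e^(4t)(3,-2).

x_1(t) = K_1e^(5t) + 3K_2e^(4t), x_2(t) = -K_1e^(5t) - 2K_2e^(4t)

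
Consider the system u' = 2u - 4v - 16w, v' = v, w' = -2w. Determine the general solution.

u(t) = c_1e^(2t) + 4c_2e^(t) + 4c_3e^(-2t), v(t) = c_2e^(t), w(t) = c_3e^(-2t)

Coefficient matrix A = [[2, -4, -16], [0, 1, 0], [0, 0, -2]].
det(A - λI) = 0 gives eigenvalues λ = 2, 1, -2.
For λ=2: eigenvector (1,0,0).
For λ=1: eigenvector (4,1,0).
For λ=-2: eigenvector (4,0,1).
General solution: c_1e^(2t)(1,0,0) + c_2e^(t)(4,1,0) + c_3e^(-2t)(4,0,1).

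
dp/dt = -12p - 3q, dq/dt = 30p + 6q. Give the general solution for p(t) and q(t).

p(t) = -K_1e^(-3t)cos(3t) - K_2e^(-3t)sin(3t), q(t) = -K_1e^(-3t)sin(3t) + 3K_1e^(-3t)cos(3t) + 3K_2e^(-3t)sin(3t) + K_2e^(-3t)cos(3t)

Coefficient matrix A = [[-12, -3], [30, 6]].
Characteristic polynomial det(A - λI) = λ^2 + 6λ + 18 = 0.
Eigenvalues λ = -3 ± 3i (complex conjugate pair).
For λ=-3+3i: an eigenvector is (-1,3) - i(0,-1) = (-1, 3 + i).
A real fundamental pair from Re and Im of e^((-3+3i)t)v: X_1 = e^(-3t)(cos(3t)·(-1,3) + sin(3t)·(0,-1)), X_2 = e^(-3t)(sin(3t)·(-1,3) - cos(3t)·(0,-1)).
General solution: K_1X_1 + K_2X_2.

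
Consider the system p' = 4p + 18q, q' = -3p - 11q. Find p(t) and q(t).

Coefficient matrix A = [[4, 18], [-3, -11]].
Characteristic polynomial det(A - λI) = λ^2 + 7λ + 10 = 0.
Eigenvalues λ = -2, -5.
For λ=-2: (A-λI) row 1 is [6, 18], so an eigenvector is (3, -1).
For λ=-5: (A-λI) row 1 is [9, 18], so an eigenvector is (-2, 1).
General solution: C_1e^(-2t)(3,-1) + C_2e^(-5t)(-2,1).

p(t) = 3C_1e^(-2t) - 2C_2e^(-5t), q(t) = -C_1e^(-2t) + C_2e^(-5t)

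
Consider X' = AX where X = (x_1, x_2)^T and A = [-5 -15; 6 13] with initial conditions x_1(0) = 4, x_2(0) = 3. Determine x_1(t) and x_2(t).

Coefficient matrix A = [[-5, -15], [6, 13]].
Characteristic polynomial det(A - λI) = λ^2 - 8λ + 25 = 0.
Eigenvalues λ = 4 ± 3i (complex conjugate pair).
For λ=4+3i: an eigenvector is (1,-1) - i(2,-1) = (1 - 2i, -1 + i).
A real fundamental pair from Re and Im of e^((4+3i)t)v: X_1 = e^(4t)(cos(3t)·(1,-1) + sin(3t)·(2,-1)), X_2 = e^(4t)(sin(3t)·(1,-1) - cos(3t)·(2,-1)).
General solution: c_1X_1 + c_2X_2.
Applying x_1(0)=4, x_2(0)=3 gives c_1=-10, c_2=-7.

x_1(t) = -27e^(4t)sin(3t) + 4e^(4t)cos(3t), x_2(t) = 17e^(4t)sin(3t) + 3e^(4t)cos(3t)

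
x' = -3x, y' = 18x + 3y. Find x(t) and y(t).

Coefficient matrix A = [[-3, 0], [18, 3]].
Characteristic polynomial det(A - λI) = λ^2 - 9 = 0.
Eigenvalues λ = -3, 3.
For λ=-3: (A-λI) row 2 is [18, 6], so an eigenvector is (-1, 3).
For λ=3: (A-λI) row 1 is [-6, 0], so an eigenvector is (0, 1).
General solution: K_1e^(-3t)(-1,3) + K_2e^(3t)(0,1).

x(t) = -K_1e^(-3t), y(t) = 3K_1e^(-3t) + K_2e^(3t)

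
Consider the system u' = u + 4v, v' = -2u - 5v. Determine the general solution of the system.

u(t) = K_1e^(-3t) - 2K_2e^(-t), v(t) = -K_1e^(-3t) + K_2e^(-t)

Coefficient matrix A = [[1, 4], [-2, -5]].
Characteristic polynomial det(A - λI) = λ^2 + 4λ + 3 = 0.
Eigenvalues λ = -3, -1.
For λ=-3: (A-λI) row 1 is [4, 4], so an eigenvector is (1, -1).
For λ=-1: (A-λI) row 1 is [2, 4], so an eigenvector is (-2, 1).
General solution: K_1e^(-3t)(1,-1) + K_2e^(-t)(-2,1).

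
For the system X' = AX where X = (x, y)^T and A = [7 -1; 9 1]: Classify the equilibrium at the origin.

unstable improper node

A = [[7,-1],[9,1]]; det(A-λI) = λ^2 - 8λ + 16.
repeated λ = 4 with a single eigenvector.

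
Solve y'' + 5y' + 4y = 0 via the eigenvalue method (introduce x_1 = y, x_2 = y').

y(t) = c_1e^(-4t) + c_2e^(-t)

Let x_1 = y, x_2 = y'. Then x_1' = x_2 and x_2' = -4x_1 - 5x_2.
A = [[0,1],[-4,-5]]; det(A-λI) = λ^2 + 5λ + 4.
Eigenvalues λ = -4, -1 with eigenvectors (1,-4), (1,-1).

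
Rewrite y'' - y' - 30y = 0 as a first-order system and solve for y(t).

Let x_1 = y, x_2 = y'. Then x_1' = x_2 and x_2' = 30x_1 + x_2.
A = [[0,1],[30,1]]; det(A-λI) = λ^2 - λ - 30.
Eigenvalues λ = -5, 6 with eigenvectors (1,-5), (1,6).

y(t) = c_1e^(-5t) + c_2e^(6t)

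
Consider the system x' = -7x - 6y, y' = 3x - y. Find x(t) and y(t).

x(t) = -c_1e^(-4t)sin(3t) - c_1e^(-4t)cos(3t) - c_2e^(-4t)sin(3t) + c_2e^(-4t)cos(3t), y(t) = c_1e^(-4t)cos(3t) + c_2e^(-4t)sin(3t)

Coefficient matrix A = [[-7, -6], [3, -1]].
Characteristic polynomial det(A - λI) = λ^2 + 8λ + 25 = 0.
Eigenvalues λ = -4 ± 3i (complex conjugate pair).
For λ=-4+3i: an eigenvector is (-1,1) - i(-1,0) = (-1 + i, 1).
A real fundamental pair from Re and Im of e^((-4+3i)t)v: X_1 = e^(-4t)(cos(3t)·(-1,1) + sin(3t)·(-1,0)), X_2 = e^(-4t)(sin(3t)·(-1,1) - cos(3t)·(-1,0)).
General solution: c_1X_1 + c_2X_2.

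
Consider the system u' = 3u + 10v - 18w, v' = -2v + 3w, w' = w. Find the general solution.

u(t) = -2K_1e^(-2t) + K_2e^(3t) + 4K_3e^(t), v(t) = K_1e^(-2t) + K_3e^(t), w(t) = K_3e^(t)

Coefficient matrix A = [[3, 10, -18], [0, -2, 3], [0, 0, 1]].
det(A - λI) = 0 gives eigenvalues λ = -2, 3, 1.
For λ=-2: eigenvector (-2,1,0).
For λ=3: eigenvector (1,0,0).
For λ=1: eigenvector (4,1,1).
General solution: K_1e^(-2t)(-2,1,0) + K_2e^(3t)(1,0,0) + K_3e^(t)(4,1,1).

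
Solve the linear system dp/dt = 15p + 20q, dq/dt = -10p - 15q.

p(t) = -2K_1e^(5t) - K_2e^(-5t), q(t) = K_1e^(5t) + K_2e^(-5t)

Coefficient matrix A = [[15, 20], [-10, -15]].
Characteristic polynomial det(A - λI) = λ^2 - 25 = 0.
Eigenvalues λ = 5, -5.
For λ=5: (A-λI) row 1 is [10, 20], so an eigenvector is (-2, 1).
For λ=-5: (A-λI) row 1 is [20, 20], so an eigenvector is (-1, 1).
General solution: K_1e^(5t)(-2,1) + K_2e^(-5t)(-1,1).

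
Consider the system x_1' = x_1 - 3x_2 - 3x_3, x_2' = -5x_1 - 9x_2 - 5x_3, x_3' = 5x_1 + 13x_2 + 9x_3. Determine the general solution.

x_1(t) = K_1e^(t) - K_3e^(4t), x_2(t) = -K_1e^(t) + K_2e^(-4t), x_3(t) = K_1e^(t) - K_2e^(-4t) + K_3e^(4t)

Coefficient matrix A = [[1, -3, -3], [-5, -9, -5], [5, 13, 9]].
det(A - λI) = 0 gives eigenvalues λ = 1, -4, 4.
For λ=1: eigenvector (1,-1,1).
For λ=-4: eigenvector (0,1,-1).
For λ=4: eigenvector (-1,0,1).
General solution: K_1e^(t)(1,-1,1) + K_2e^(-4t)(0,1,-1) + K_3e^(4t)(-1,0,1).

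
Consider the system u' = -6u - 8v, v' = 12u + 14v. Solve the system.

u(t) = -C_1e^(2t) - 2C_2e^(6t), v(t) = C_1e^(2t) + 3C_2e^(6t)

Coefficient matrix A = [[-6, -8], [12, 14]].
Characteristic polynomial det(A - λI) = λ^2 - 8λ + 12 = 0.
Eigenvalues λ = 2, 6.
For λ=2: (A-λI) row 1 is [-8, -8], so an eigenvector is (-1, 1).
For λ=6: (A-λI) row 1 is [-12, -8], so an eigenvector is (-2, 3).
General solution: C_1e^(2t)(-1,1) + C_2e^(6t)(-2,3).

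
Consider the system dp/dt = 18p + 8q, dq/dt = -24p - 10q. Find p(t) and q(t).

Coefficient matrix A = [[18, 8], [-24, -10]].
Characteristic polynomial det(A - λI) = λ^2 - 8λ + 12 = 0.
Eigenvalues λ = 2, 6.
For λ=2: (A-λI) row 1 is [16, 8], so an eigenvector is (1, -2).
For λ=6: (A-λI) row 1 is [12, 8], so an eigenvector is (-2, 3).
General solution: c_1e^(2t)(1,-2) + c_2e^(6t)(-2,3).

p(t) = c_1e^(2t) - 2c_2e^(6t), q(t) = -2c_1e^(2t) + 3c_2e^(6t)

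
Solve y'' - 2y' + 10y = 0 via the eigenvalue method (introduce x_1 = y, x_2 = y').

Let x_1 = y, x_2 = y'. Then x_1' = x_2 and x_2' = -10x_1 + 2x_2.
A = [[0,1],[-10,2]]; det(A-λI) = λ^2 - 2λ + 10.
Eigenvalues λ = 1 ± 3i.

y(t) = c_1e^(t)cos(3t) + c_2e^(t)sin(3t)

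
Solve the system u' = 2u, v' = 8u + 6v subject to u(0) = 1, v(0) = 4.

Coefficient matrix A = [[2, 0], [8, 6]].
Characteristic polynomial det(A - λI) = λ^2 - 8λ + 12 = 0.
Eigenvalues λ = 2, 6.
For λ=2: (A-λI) row 2 is [8, 4], so an eigenvector is (-1, 2).
For λ=6: (A-λI) row 1 is [-4, 0], so an eigenvector is (0, 1).
General solution: C_1e^(2t)(-1,2) + C_2e^(6t)(0,1).
Applying u(0)=1, v(0)=4 gives C_1=-1, C_2=6.

u(t) = e^(2t), v(t) = 6e^(6t) - 2e^(2t)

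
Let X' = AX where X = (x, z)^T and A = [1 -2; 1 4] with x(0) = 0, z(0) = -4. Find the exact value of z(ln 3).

A = [[1,-2],[1,4]]; eigenvalues λ = 3, 2.
Eigenvectors: (-1,1) for λ=3, (-2,1) for λ=2.
From the initial condition, c_1 = -8, c_2 = 4.
z(ln 3) = (-8)(3^3)(1) + (4)(3^2)(1) = -180.

-180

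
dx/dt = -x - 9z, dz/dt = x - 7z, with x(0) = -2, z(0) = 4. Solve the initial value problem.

x(t) = -42te^(-4t) - 2e^(-4t), z(t) = -14te^(-4t) + 4e^(-4t)

Coefficient matrix A = [[-1, -9], [1, -7]].
Characteristic polynomial det(A - λI) = λ^2 + 8λ + 16 = 0.
Single eigenvalue λ = -4 with algebraic multiplicity 2.
Eigenvector v = (-3,-1); generalized eigenvector w with (A-λI)w=v is (-1,0).
General solution: e^(-4t)[C_1·v + C_2·(t·v + w)].
Applying x(0)=-2, z(0)=4 gives C_1=-4, C_2=14.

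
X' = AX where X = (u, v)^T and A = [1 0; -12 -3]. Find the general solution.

u(t) = C_2e^(t), v(t) = -C_1e^(-3t) - 3C_2e^(t)

Coefficient matrix A = [[1, 0], [-12, -3]].
Characteristic polynomial det(A - λI) = λ^2 + 2λ - 3 = 0.
Eigenvalues λ = -3, 1.
For λ=-3: (A-λI) row 1 is [4, 0], so an eigenvector is (0, -1).
For λ=1: (A-λI) row 2 is [-12, -4], so an eigenvector is (1, -3).
General solution: C_1e^(-3t)(0,-1) + C_2e^(t)(1,-3).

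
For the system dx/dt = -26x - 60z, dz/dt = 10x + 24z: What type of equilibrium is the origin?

saddle

A = [[-26,-60],[10,24]]; det(A-λI) = λ^2 + 2λ - 24.
λ = 4, -6: opposite signs.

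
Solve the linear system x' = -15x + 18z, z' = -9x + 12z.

Coefficient matrix A = [[-15, 18], [-9, 12]].
Characteristic polynomial det(A - λI) = λ^2 + 3λ - 18 = 0.
Eigenvalues λ = -6, 3.
For λ=-6: (A-λI) row 1 is [-9, 18], so an eigenvector is (2, 1).
For λ=3: (A-λI) row 1 is [-18, 18], so an eigenvector is (1, 1).
General solution: c_1e^(-6t)(2,1) + c_2e^(3t)(1,1).

x(t) = 2c_1e^(-6t) + c_2e^(3t), z(t) = c_1e^(-6t) + c_2e^(3t)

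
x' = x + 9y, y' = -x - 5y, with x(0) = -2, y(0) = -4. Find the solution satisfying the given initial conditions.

x(t) = -42te^(-2t) - 2e^(-2t), y(t) = 14te^(-2t) - 4e^(-2t)

Coefficient matrix A = [[1, 9], [-1, -5]].
Characteristic polynomial det(A - λI) = λ^2 + 4λ + 4 = 0.
Single eigenvalue λ = -2 with algebraic multiplicity 2.
Eigenvector v = (-3,1); generalized eigenvector w with (A-λI)w=v is (-1,0).
General solution: e^(-2t)[C_1·v + C_2·(t·v + w)].
Applying x(0)=-2, y(0)=-4 gives C_1=-4, C_2=14.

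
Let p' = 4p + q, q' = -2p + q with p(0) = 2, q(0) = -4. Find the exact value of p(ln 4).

A = [[4,1],[-2,1]]; eigenvalues λ = 2, 3.
Eigenvectors: (1,-2) for λ=2, (-1,1) for λ=3.
From the initial condition, c_1 = 2, c_2 = 0.
p(ln 4) = (2)(4^2)(1) + (0)(4^3)(-1) = 32.

32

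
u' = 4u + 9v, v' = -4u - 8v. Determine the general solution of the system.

Coefficient matrix A = [[4, 9], [-4, -8]].
Characteristic polynomial det(A - λI) = λ^2 + 4λ + 4 = 0.
Single eigenvalue λ = -2 with algebraic multiplicity 2.
Eigenvector v = (3,-2); generalized eigenvector w with (A-λI)w=v is (-1,1).
General solution: e^(-2t)[C_1·v + C_2·(t·v + w)].

u(t) = 3C_1e^(-2t) + 3C_2te^(-2t) - C_2e^(-2t), v(t) = -2C_1e^(-2t) - 2C_2te^(-2t) + C_2e^(-2t)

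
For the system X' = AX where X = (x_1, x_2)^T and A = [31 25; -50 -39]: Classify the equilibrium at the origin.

A = [[31,25],[-50,-39]]; det(A-λI) = λ^2 + 8λ + 41.
λ = -4 ± 5i: negative real part.

stable spiral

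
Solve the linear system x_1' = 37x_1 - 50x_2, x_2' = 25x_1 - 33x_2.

x_1(t) = 3K_1e^(2t)sin(5t) - K_1e^(2t)cos(5t) - K_2e^(2t)sin(5t) - 3K_2e^(2t)cos(5t), x_2(t) = 2K_1e^(2t)sin(5t) - K_1e^(2t)cos(5t) - K_2e^(2t)sin(5t) - 2K_2e^(2t)cos(5t)

Coefficient matrix A = [[37, -50], [25, -33]].
Characteristic polynomial det(A - λI) = λ^2 - 4λ + 29 = 0.
Eigenvalues λ = 2 ± 5i (complex conjugate pair).
For λ=2+5i: an eigenvector is (-1,-1) - i(3,2) = (-1 - 3i, -1 - 2i).
A real fundamental pair from Re and Im of e^((2+5i)t)v: X_1 = e^(2t)(cos(5t)·(-1,-1) + sin(5t)·(3,2)), X_2 = e^(2t)(sin(5t)·(-1,-1) - cos(5t)·(3,2)).
General solution: K_1X_1 + K_2X_2.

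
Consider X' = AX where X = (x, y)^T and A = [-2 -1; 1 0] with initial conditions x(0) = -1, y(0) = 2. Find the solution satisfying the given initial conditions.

x(t) = -te^(-t) - e^(-t), y(t) = te^(-t) + 2e^(-t)

Coefficient matrix A = [[-2, -1], [1, 0]].
Characteristic polynomial det(A - λI) = λ^2 + 2λ + 1 = 0.
Single eigenvalue λ = -1 with algebraic multiplicity 2.
Eigenvector v = (-1,1); generalized eigenvector w with (A-λI)w=v is (3,-2).
General solution: e^(-t)[C_1·v + C_2·(t·v + w)].
Applying x(0)=-1, y(0)=2 gives C_1=4, C_2=1.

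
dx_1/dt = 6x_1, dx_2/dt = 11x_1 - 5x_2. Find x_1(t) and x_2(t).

x_1(t) = -c_2e^(6t), x_2(t) = c_1e^(-5t) - c_2e^(6t)

Coefficient matrix A = [[6, 0], [11, -5]].
Characteristic polynomial det(A - λI) = λ^2 - λ - 30 = 0.
Eigenvalues λ = -5, 6.
For λ=-5: (A-λI) row 1 is [11, 0], so an eigenvector is (0, 1).
For λ=6: (A-λI) row 2 is [11, -11], so an eigenvector is (-1, -1).
General solution: c_1e^(-5t)(0,1) + c_2e^(6t)(-1,-1).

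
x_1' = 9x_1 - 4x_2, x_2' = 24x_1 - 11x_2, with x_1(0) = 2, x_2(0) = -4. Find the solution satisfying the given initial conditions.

x_1(t) = 10e^(t) - 8e^(-3t), x_2(t) = 20e^(t) - 24e^(-3t)

Coefficient matrix A = [[9, -4], [24, -11]].
Characteristic polynomial det(A - λI) = λ^2 + 2λ - 3 = 0.
Eigenvalues λ = -3, 1.
For λ=-3: (A-λI) row 1 is [12, -4], so an eigenvector is (-1, -3).
For λ=1: (A-λI) row 1 is [8, -4], so an eigenvector is (1, 2).
General solution: C_1e^(-3t)(-1,-3) + C_2e^(t)(1,2).
Applying x_1(0)=2, x_2(0)=-4 gives C_1=8, C_2=10.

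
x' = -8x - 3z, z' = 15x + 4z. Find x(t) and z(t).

x(t) = c_1e^(-2t)cos(3t) + c_2e^(-2t)sin(3t), z(t) = c_1e^(-2t)sin(3t) - 2c_1e^(-2t)cos(3t) - 2c_2e^(-2t)sin(3t) - c_2e^(-2t)cos(3t)

Coefficient matrix A = [[-8, -3], [15, 4]].
Characteristic polynomial det(A - λI) = λ^2 + 4λ + 13 = 0.
Eigenvalues λ = -2 ± 3i (complex conjugate pair).
For λ=-2+3i: an eigenvector is (1,-2) - i(0,1) = (1, -2 - i).
A real fundamental pair from Re and Im of e^((-2+3i)t)v: X_1 = e^(-2t)(cos(3t)·(1,-2) + sin(3t)·(0,1)), X_2 = e^(-2t)(sin(3t)·(1,-2) - cos(3t)·(0,1)).
General solution: c_1X_1 + c_2X_2.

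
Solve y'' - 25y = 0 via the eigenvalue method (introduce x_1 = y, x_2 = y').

y(t) = K_1e^(5t) + K_2e^(-5t)

Let x_1 = y, x_2 = y'. Then x_1' = x_2 and x_2' = 25x_1.
A = [[0,1],[25,0]]; det(A-λI) = λ^2 - 25.
Eigenvalues λ = 5, -5 with eigenvectors (1,5), (1,-5).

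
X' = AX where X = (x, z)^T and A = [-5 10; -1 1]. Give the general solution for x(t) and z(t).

x(t) = -c_1e^(-2t)sin(t) - 3c_1e^(-2t)cos(t) - 3c_2e^(-2t)sin(t) + c_2e^(-2t)cos(t), z(t) = -c_1e^(-2t)cos(t) - c_2e^(-2t)sin(t)

Coefficient matrix A = [[-5, 10], [-1, 1]].
Characteristic polynomial det(A - λI) = λ^2 + 4λ + 5 = 0.
Eigenvalues λ = -2 ± i (complex conjugate pair).
For λ=-2+i: an eigenvector is (-3,-1) - i(-1,0) = (-3 + i, -1).
A real fundamental pair from Re and Im of e^((-2+i)t)v: X_1 = e^(-2t)(cos(t)·(-3,-1) + sin(t)·(-1,0)), X_2 = e^(-2t)(sin(t)·(-3,-1) - cos(t)·(-1,0)).
General solution: c_1X_1 + c_2X_2.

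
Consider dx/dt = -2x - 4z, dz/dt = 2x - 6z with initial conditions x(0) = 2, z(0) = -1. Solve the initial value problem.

x(t) = 4e^(-4t)sin(2t) + 2e^(-4t)cos(2t), z(t) = 3e^(-4t)sin(2t) - e^(-4t)cos(2t)

Coefficient matrix A = [[-2, -4], [2, -6]].
Characteristic polynomial det(A - λI) = λ^2 + 8λ + 20 = 0.
Eigenvalues λ = -4 ± 2i (complex conjugate pair).
For λ=-4+2i: an eigenvector is (-1,-1) - i(1,0) = (-1 - i, -1).
A real fundamental pair from Re and Im of e^((-4+2i)t)v: X_1 = e^(-4t)(cos(2t)·(-1,-1) + sin(2t)·(1,0)), X_2 = e^(-4t)(sin(2t)·(-1,-1) - cos(2t)·(1,0)).
General solution: c_1X_1 + c_2X_2.
Applying x(0)=2, z(0)=-1 gives c_1=1, c_2=-3.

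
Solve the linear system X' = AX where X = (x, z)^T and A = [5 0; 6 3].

Coefficient matrix A = [[5, 0], [6, 3]].
Characteristic polynomial det(A - λI) = λ^2 - 8λ + 15 = 0.
Eigenvalues λ = 3, 5.
For λ=3: (A-λI) row 1 is [2, 0], so an eigenvector is (0, -1).
For λ=5: (A-λI) row 2 is [6, -2], so an eigenvector is (-1, -3).
General solution: C_1e^(3t)(0,-1) + C_2e^(5t)(-1,-3).

x(t) = -C_2e^(5t), z(t) = -C_1e^(3t) - 3C_2e^(5t)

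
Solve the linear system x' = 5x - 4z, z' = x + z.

x(t) = 2c_1e^(3t) + 2c_2te^(3t) - 3c_2e^(3t), z(t) = c_1e^(3t) + c_2te^(3t) - 2c_2e^(3t)

Coefficient matrix A = [[5, -4], [1, 1]].
Characteristic polynomial det(A - λI) = λ^2 - 6λ + 9 = 0.
Single eigenvalue λ = 3 with algebraic multiplicity 2.
Eigenvector v = (2,1); generalized eigenvector w with (A-λI)w=v is (-3,-2).
General solution: e^(3t)[c_1·v + c_2·(t·v + w)].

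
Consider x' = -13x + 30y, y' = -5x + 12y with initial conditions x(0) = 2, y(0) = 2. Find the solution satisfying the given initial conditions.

x(t) = 8e^(2t) - 6e^(-3t), y(t) = 4e^(2t) - 2e^(-3t)

Coefficient matrix A = [[-13, 30], [-5, 12]].
Characteristic polynomial det(A - λI) = λ^2 + λ - 6 = 0.
Eigenvalues λ = 2, -3.
For λ=2: (A-λI) row 1 is [-15, 30], so an eigenvector is (-2, -1).
For λ=-3: (A-λI) row 1 is [-10, 30], so an eigenvector is (-3, -1).
General solution: K_1e^(2t)(-2,-1) + K_2e^(-3t)(-3,-1).
Applying x(0)=2, y(0)=2 gives K_1=-4, K_2=2.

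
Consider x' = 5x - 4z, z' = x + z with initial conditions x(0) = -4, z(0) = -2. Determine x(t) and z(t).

x(t) = -4e^(3t), z(t) = -2e^(3t)

Coefficient matrix A = [[5, -4], [1, 1]].
Characteristic polynomial det(A - λI) = λ^2 - 6λ + 9 = 0.
Single eigenvalue λ = 3 with algebraic multiplicity 2.
Eigenvector v = (-2,-1); generalized eigenvector w with (A-λI)w=v is (3,2).
General solution: e^(3t)[K_1·v + K_2·(t·v + w)].
Applying x(0)=-4, z(0)=-2 gives K_1=2, K_2=0.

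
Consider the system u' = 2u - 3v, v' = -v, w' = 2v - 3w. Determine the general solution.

u(t) = K_2e^(-t) + K_3e^(2t), v(t) = K_2e^(-t), w(t) = K_1e^(-3t) + K_2e^(-t)

Coefficient matrix A = [[2, -3, 0], [0, -1, 0], [0, 2, -3]].
det(A - λI) = 0 gives eigenvalues λ = -3, -1, 2.
For λ=-3: eigenvector (0,0,1).
For λ=-1: eigenvector (1,1,1).
For λ=2: eigenvector (1,0,0).
General solution: K_1e^(-3t)(0,0,1) + K_2e^(-t)(1,1,1) + K_3e^(2t)(1,0,0).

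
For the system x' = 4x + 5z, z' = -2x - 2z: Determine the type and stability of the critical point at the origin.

unstable spiral

A = [[4,5],[-2,-2]]; det(A-λI) = λ^2 - 2λ + 2.
λ = 1 ± i: positive real part.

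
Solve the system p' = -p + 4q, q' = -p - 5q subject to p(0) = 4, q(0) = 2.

p(t) = 16te^(-3t) + 4e^(-3t), q(t) = -8te^(-3t) + 2e^(-3t)

Coefficient matrix A = [[-1, 4], [-1, -5]].
Characteristic polynomial det(A - λI) = λ^2 + 6λ + 9 = 0.
Single eigenvalue λ = -3 with algebraic multiplicity 2.
Eigenvector v = (2,-1); generalized eigenvector w with (A-λI)w=v is (3,-1).
General solution: e^(-3t)[c_1·v + c_2·(t·v + w)].
Applying p(0)=4, q(0)=2 gives c_1=-10, c_2=8.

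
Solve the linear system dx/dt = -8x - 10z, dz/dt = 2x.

Coefficient matrix A = [[-8, -10], [2, 0]].
Characteristic polynomial det(A - λI) = λ^2 + 8λ + 20 = 0.
Eigenvalues λ = -4 ± 2i (complex conjugate pair).
For λ=-4+2i: an eigenvector is (2,-1) - i(1,0) = (2 - i, -1).
A real fundamental pair from Re and Im of e^((-4+2i)t)v: X_1 = e^(-4t)(cos(2t)·(2,-1) + sin(2t)·(1,0)), X_2 = e^(-4t)(sin(2t)·(2,-1) - cos(2t)·(1,0)).
General solution: K_1X_1 + K_2X_2.

x(t) = K_1e^(-4t)sin(2t) + 2K_1e^(-4t)cos(2t) + 2K_2e^(-4t)sin(2t) - K_2e^(-4t)cos(2t), z(t) = -K_1e^(-4t)cos(2t) - K_2e^(-4t)sin(2t)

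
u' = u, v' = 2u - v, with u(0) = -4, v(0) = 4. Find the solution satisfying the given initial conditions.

Coefficient matrix A = [[1, 0], [2, -1]].
Characteristic polynomial det(A - λI) = λ^2 - 1 = 0.
Eigenvalues λ = 1, -1.
For λ=1: (A-λI) row 2 is [2, -2], so an eigenvector is (-1, -1).
For λ=-1: (A-λI) row 1 is [2, 0], so an eigenvector is (0, 1).
General solution: C_1e^(t)(-1,-1) + C_2e^(-t)(0,1).
Applying u(0)=-4, v(0)=4 gives C_1=4, C_2=8.

u(t) = -4e^(t), v(t) = -4e^(t) + 8e^(-t)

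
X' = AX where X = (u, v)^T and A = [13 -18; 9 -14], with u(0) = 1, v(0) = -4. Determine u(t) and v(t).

u(t) = 10e^(4t) - 9e^(-5t), v(t) = 5e^(4t) - 9e^(-5t)

Coefficient matrix A = [[13, -18], [9, -14]].
Characteristic polynomial det(A - λI) = λ^2 + λ - 20 = 0.
Eigenvalues λ = -5, 4.
For λ=-5: (A-λI) row 1 is [18, -18], so an eigenvector is (-1, -1).
For λ=4: (A-λI) row 1 is [9, -18], so an eigenvector is (2, 1).
General solution: K_1e^(-5t)(-1,-1) + K_2e^(4t)(2,1).
Applying u(0)=1, v(0)=-4 gives K_1=9, K_2=5.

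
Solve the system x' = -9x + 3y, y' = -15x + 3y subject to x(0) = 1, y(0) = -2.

Coefficient matrix A = [[-9, 3], [-15, 3]].
Characteristic polynomial det(A - λI) = λ^2 + 6λ + 18 = 0.
Eigenvalues λ = -3 ± 3i (complex conjugate pair).
For λ=-3+3i: an eigenvector is (-1,-2) - i(0,1) = (-1, -2 - i).
A real fundamental pair from Re and Im of e^((-3+3i)t)v: X_1 = e^(-3t)(cos(3t)·(-1,-2) + sin(3t)·(0,1)), X_2 = e^(-3t)(sin(3t)·(-1,-2) - cos(3t)·(0,1)).
General solution: K_1X_1 + K_2X_2.
Applying x(0)=1, y(0)=-2 gives K_1=-1, K_2=4.

x(t) = -4e^(-3t)sin(3t) + e^(-3t)cos(3t), y(t) = -9e^(-3t)sin(3t) - 2e^(-3t)cos(3t)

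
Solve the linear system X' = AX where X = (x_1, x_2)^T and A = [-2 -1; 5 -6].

x_1(t) = -C_1e^(-4t)sin(t) + C_2e^(-4t)cos(t), x_2(t) = -2C_1e^(-4t)sin(t) + C_1e^(-4t)cos(t) + C_2e^(-4t)sin(t) + 2C_2e^(-4t)cos(t)

Coefficient matrix A = [[-2, -1], [5, -6]].
Characteristic polynomial det(A - λI) = λ^2 + 8λ + 17 = 0.
Eigenvalues λ = -4 ± i (complex conjugate pair).
For λ=-4+i: an eigenvector is (0,1) - i(-1,-2) = (0 + i, 1 + 2i).
A real fundamental pair from Re and Im of e^((-4+i)t)v: X_1 = e^(-4t)(cos(t)·(0,1) + sin(t)·(-1,-2)), X_2 = e^(-4t)(sin(t)·(0,1) - cos(t)·(-1,-2)).
General solution: C_1X_1 + C_2X_2.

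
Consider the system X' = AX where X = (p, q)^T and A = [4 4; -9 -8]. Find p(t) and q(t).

Coefficient matrix A = [[4, 4], [-9, -8]].
Characteristic polynomial det(A - λI) = λ^2 + 4λ + 4 = 0.
Single eigenvalue λ = -2 with algebraic multiplicity 2.
Eigenvector v = (2,-3); generalized eigenvector w with (A-λI)w=v is (-1,2).
General solution: e^(-2t)[c_1·v + c_2·(t·v + w)].

p(t) = 2c_1e^(-2t) + 2c_2te^(-2t) - c_2e^(-2t), q(t) = -3c_1e^(-2t) - 3c_2te^(-2t) + 2c_2e^(-2t)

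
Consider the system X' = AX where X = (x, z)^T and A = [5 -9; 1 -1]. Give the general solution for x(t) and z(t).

x(t) = 3c_1e^(2t) + 3c_2te^(2t) + c_2e^(2t), z(t) = c_1e^(2t) + c_2te^(2t)

Coefficient matrix A = [[5, -9], [1, -1]].
Characteristic polynomial det(A - λI) = λ^2 - 4λ + 4 = 0.
Single eigenvalue λ = 2 with algebraic multiplicity 2.
Eigenvector v = (3,1); generalized eigenvector w with (A-λI)w=v is (1,0).
General solution: e^(2t)[c_1·v + c_2·(t·v + w)].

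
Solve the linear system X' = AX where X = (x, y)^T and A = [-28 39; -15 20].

x(t) = -2K_1e^(-4t)sin(3t) - 3K_1e^(-4t)cos(3t) - 3K_2e^(-4t)sin(3t) + 2K_2e^(-4t)cos(3t), y(t) = -K_1e^(-4t)sin(3t) - 2K_1e^(-4t)cos(3t) - 2K_2e^(-4t)sin(3t) + K_2e^(-4t)cos(3t)

Coefficient matrix A = [[-28, 39], [-15, 20]].
Characteristic polynomial det(A - λI) = λ^2 + 8λ + 25 = 0.
Eigenvalues λ = -4 ± 3i (complex conjugate pair).
For λ=-4+3i: an eigenvector is (-3,-2) - i(-2,-1) = (-3 + 2i, -2 + i).
A real fundamental pair from Re and Im of e^((-4+3i)t)v: X_1 = e^(-4t)(cos(3t)·(-3,-2) + sin(3t)·(-2,-1)), X_2 = e^(-4t)(sin(3t)·(-3,-2) - cos(3t)·(-2,-1)).
General solution: K_1X_1 + K_2X_2.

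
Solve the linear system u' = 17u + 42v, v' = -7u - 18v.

Coefficient matrix A = [[17, 42], [-7, -18]].
Characteristic polynomial det(A - λI) = λ^2 + λ - 12 = 0.
Eigenvalues λ = -4, 3.
For λ=-4: (A-λI) row 1 is [21, 42], so an eigenvector is (-2, 1).
For λ=3: (A-λI) row 1 is [14, 42], so an eigenvector is (-3, 1).
General solution: K_1e^(-4t)(-2,1) + K_2e^(3t)(-3,1).

u(t) = -2K_1e^(-4t) - 3K_2e^(3t), v(t) = K_1e^(-4t) + K_2e^(3t)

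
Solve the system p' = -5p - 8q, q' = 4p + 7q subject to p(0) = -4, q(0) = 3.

p(t) = -2e^(3t) - 2e^(-t), q(t) = 2e^(3t) + e^(-t)

Coefficient matrix A = [[-5, -8], [4, 7]].
Characteristic polynomial det(A - λI) = λ^2 - 2λ - 3 = 0.
Eigenvalues λ = 3, -1.
For λ=3: (A-λI) row 1 is [-8, -8], so an eigenvector is (1, -1).
For λ=-1: (A-λI) row 1 is [-4, -8], so an eigenvector is (-2, 1).
General solution: K_1e^(3t)(1,-1) + K_2e^(-t)(-2,1).
Applying p(0)=-4, q(0)=3 gives K_1=-2, K_2=1.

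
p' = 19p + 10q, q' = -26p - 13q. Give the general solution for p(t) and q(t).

Coefficient matrix A = [[19, 10], [-26, -13]].
Characteristic polynomial det(A - λI) = λ^2 - 6λ + 13 = 0.
Eigenvalues λ = 3 ± 2i (complex conjugate pair).
For λ=3+2i: an eigenvector is (1,-2) - i(-2,3) = (1 + 2i, -2 - 3i).
A real fundamental pair from Re and Im of e^((3+2i)t)v: X_1 = e^(3t)(cos(2t)·(1,-2) + sin(2t)·(-2,3)), X_2 = e^(3t)(sin(2t)·(1,-2) - cos(2t)·(-2,3)).
General solution: c_1X_1 + c_2X_2.

p(t) = -2c_1e^(3t)sin(2t) + c_1e^(3t)cos(2t) + c_2e^(3t)sin(2t) + 2c_2e^(3t)cos(2t), q(t) = 3c_1e^(3t)sin(2t) - 2c_1e^(3t)cos(2t) - 2c_2e^(3t)sin(2t) - 3c_2e^(3t)cos(2t)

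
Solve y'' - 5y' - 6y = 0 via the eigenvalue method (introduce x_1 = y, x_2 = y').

Let x_1 = y, x_2 = y'. Then x_1' = x_2 and x_2' = 6x_1 + 5x_2.
A = [[0,1],[6,5]]; det(A-λI) = λ^2 - 5λ - 6.
Eigenvalues λ = -1, 6 with eigenvectors (1,-1), (1,6).

y(t) = c_1e^(-t) + c_2e^(6t)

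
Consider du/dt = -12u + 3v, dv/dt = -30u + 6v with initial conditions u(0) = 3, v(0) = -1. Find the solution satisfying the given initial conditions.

u(t) = -10e^(-3t)sin(3t) + 3e^(-3t)cos(3t), v(t) = -33e^(-3t)sin(3t) - e^(-3t)cos(3t)

Coefficient matrix A = [[-12, 3], [-30, 6]].
Characteristic polynomial det(A - λI) = λ^2 + 6λ + 18 = 0.
Eigenvalues λ = -3 ± 3i (complex conjugate pair).
For λ=-3+3i: an eigenvector is (0,-1) - i(-1,-3) = (0 + i, -1 + 3i).
A real fundamental pair from Re and Im of e^((-3+3i)t)v: X_1 = e^(-3t)(cos(3t)·(0,-1) + sin(3t)·(-1,-3)), X_2 = e^(-3t)(sin(3t)·(0,-1) - cos(3t)·(-1,-3)).
General solution: c_1X_1 + c_2X_2.
Applying u(0)=3, v(0)=-1 gives c_1=10, c_2=3.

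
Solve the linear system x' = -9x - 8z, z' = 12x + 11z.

Coefficient matrix A = [[-9, -8], [12, 11]].
Characteristic polynomial det(A - λI) = λ^2 - 2λ - 3 = 0.
Eigenvalues λ = 3, -1.
For λ=3: (A-λI) row 1 is [-12, -8], so an eigenvector is (-2, 3).
For λ=-1: (A-λI) row 1 is [-8, -8], so an eigenvector is (-1, 1).
General solution: c_1e^(3t)(-2,3) + c_2e^(-t)(-1,1).

x(t) = -2c_1e^(3t) - c_2e^(-t), z(t) = 3c_1e^(3t) + c_2e^(-t)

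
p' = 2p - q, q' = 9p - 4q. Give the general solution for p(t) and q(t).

Coefficient matrix A = [[2, -1], [9, -4]].
Characteristic polynomial det(A - λI) = λ^2 + 2λ + 1 = 0.
Single eigenvalue λ = -1 with algebraic multiplicity 2.
Eigenvector v = (-1,-3); generalized eigenvector w with (A-λI)w=v is (0,1).
General solution: e^(-t)[c_1·v + c_2·(t·v + w)].

p(t) = -c_1e^(-t) - c_2te^(-t), q(t) = -3c_1e^(-t) - 3c_2te^(-t) + c_2e^(-t)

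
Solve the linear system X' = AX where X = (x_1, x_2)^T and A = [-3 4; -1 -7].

x_1(t) = -2c_1e^(-5t) - 2c_2te^(-5t) + c_2e^(-5t), x_2(t) = c_1e^(-5t) + c_2te^(-5t) - c_2e^(-5t)

Coefficient matrix A = [[-3, 4], [-1, -7]].
Characteristic polynomial det(A - λI) = λ^2 + 10λ + 25 = 0.
Single eigenvalue λ = -5 with algebraic multiplicity 2.
Eigenvector v = (-2,1); generalized eigenvector w with (A-λI)w=v is (1,-1).
General solution: e^(-5t)[c_1·v + c_2·(t·v + w)].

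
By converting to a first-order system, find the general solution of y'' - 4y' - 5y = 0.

Let x_1 = y, x_2 = y'. Then x_1' = x_2 and x_2' = 5x_1 + 4x_2.
A = [[0,1],[5,4]]; det(A-λI) = λ^2 - 4λ - 5.
Eigenvalues λ = -1, 5 with eigenvectors (1,-1), (1,5).

y(t) = C_1e^(-t) + C_2e^(5t)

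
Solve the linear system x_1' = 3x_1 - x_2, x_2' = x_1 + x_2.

x_1(t) = -C_1e^(2t) - C_2te^(2t) - 3C_2e^(2t), x_2(t) = -C_1e^(2t) - C_2te^(2t) - 2C_2e^(2t)

Coefficient matrix A = [[3, -1], [1, 1]].
Characteristic polynomial det(A - λI) = λ^2 - 4λ + 4 = 0.
Single eigenvalue λ = 2 with algebraic multiplicity 2.
Eigenvector v = (-1,-1); generalized eigenvector w with (A-λI)w=v is (-3,-2).
General solution: e^(2t)[C_1·v + C_2·(t·v + w)].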